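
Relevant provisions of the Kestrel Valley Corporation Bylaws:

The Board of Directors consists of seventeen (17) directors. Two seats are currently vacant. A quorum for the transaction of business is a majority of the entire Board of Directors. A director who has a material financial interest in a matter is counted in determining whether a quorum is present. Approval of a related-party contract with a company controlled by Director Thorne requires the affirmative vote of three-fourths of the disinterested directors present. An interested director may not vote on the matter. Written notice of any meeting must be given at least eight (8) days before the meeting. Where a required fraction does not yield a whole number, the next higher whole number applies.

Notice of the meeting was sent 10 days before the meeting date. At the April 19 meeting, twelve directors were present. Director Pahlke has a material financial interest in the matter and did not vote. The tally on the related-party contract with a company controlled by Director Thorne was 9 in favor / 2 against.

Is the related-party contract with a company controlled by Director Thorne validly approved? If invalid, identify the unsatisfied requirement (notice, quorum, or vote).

Valid — all requirements satisfied.

Notice: 10 days given; 8 required (10 ≥ 8). Satisfied.
Quorum: 12 present (interested directors count toward quorum); quorum is 9. Satisfied.
Vote: the related-party contract with a company controlled by Director Thorne requires three-fourths of the disinterested directors present (12 − 1 = 11). 3/4 of 11 = 8.25, rounded up to 9, so 9 affirmative votes are needed; 9 voted in favor. Satisfied.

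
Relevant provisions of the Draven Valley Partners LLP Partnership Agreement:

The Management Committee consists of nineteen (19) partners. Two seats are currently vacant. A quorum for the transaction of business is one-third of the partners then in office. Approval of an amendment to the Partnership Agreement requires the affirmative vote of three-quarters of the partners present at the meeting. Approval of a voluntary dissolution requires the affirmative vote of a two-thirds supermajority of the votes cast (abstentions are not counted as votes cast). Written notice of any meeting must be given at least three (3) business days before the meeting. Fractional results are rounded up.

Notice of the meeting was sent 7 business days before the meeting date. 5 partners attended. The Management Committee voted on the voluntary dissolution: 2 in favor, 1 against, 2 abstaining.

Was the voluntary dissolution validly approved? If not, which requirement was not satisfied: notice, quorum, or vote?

Notice: 7 business days given; 3 required (7 ≥ 3). Satisfied.
Quorum: 5 present; quorum is 6. Not satisfied.
Vote: the voluntary dissolution requires two-thirds of the votes cast (5 present − 2 abstaining = 3). 2/3 of 3 = 2, so 2 affirmative votes are needed; 2 voted in favor. Satisfied. (Moot — without a quorum no business can be validly transacted.)

Invalid — quorum requirement not satisfied.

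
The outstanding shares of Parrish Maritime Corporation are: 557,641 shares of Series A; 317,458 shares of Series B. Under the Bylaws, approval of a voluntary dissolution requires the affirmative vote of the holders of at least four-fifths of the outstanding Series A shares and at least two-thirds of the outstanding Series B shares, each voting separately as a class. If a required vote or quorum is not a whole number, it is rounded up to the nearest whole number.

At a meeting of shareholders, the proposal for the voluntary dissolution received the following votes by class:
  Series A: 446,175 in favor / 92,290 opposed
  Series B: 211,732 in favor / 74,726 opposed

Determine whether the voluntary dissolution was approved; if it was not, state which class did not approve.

Series A: 4/5 of 557641 = 446112.80, rounded up to 446113; 446,113 required, 446,175 in favor — approved.
Series B: 2/3 of 317458 = 211638.67, rounded up to 211639; 211,639 required, 211,732 in favor — approved.

Approved — every class gave the required vote.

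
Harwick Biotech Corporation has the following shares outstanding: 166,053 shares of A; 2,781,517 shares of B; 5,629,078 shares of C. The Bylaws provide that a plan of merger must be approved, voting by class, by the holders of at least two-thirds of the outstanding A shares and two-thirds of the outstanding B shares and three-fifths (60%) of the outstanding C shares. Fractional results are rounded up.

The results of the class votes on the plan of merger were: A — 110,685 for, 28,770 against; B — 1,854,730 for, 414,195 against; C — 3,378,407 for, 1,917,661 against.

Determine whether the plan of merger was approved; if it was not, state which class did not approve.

Not approved — the A shares did not give the required vote.

A: 2/3 of 166053 = 110702; 110,702 required, 110,685 in favor — not approved.
B: 2/3 of 2781517 = 1854344.67, rounded up to 1854345; 1,854,345 required, 1,854,730 in favor — approved.
C: 3/5 of 5629078 = 3377446.80, rounded up to 3377447; 3,377,447 required, 3,378,407 in favor — approved.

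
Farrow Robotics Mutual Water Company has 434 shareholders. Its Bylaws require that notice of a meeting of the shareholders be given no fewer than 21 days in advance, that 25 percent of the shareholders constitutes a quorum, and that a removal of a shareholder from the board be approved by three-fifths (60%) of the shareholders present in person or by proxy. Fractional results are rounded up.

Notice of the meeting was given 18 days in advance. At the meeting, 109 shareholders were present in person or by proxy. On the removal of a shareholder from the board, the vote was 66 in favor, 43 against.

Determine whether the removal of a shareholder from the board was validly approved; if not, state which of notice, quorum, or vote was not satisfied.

Notice: 18 days given; 21 required. Not satisfied.
Quorum: 25% of 434 = 108.50, rounded up to 109; 109 present. Satisfied.
Vote: requires three-fifths of those present (109); 3/5 of 109 = 65.40, rounded up to 66, so 66 needed; 66 in favor. Satisfied.

Invalid — notice requirement not satisfied.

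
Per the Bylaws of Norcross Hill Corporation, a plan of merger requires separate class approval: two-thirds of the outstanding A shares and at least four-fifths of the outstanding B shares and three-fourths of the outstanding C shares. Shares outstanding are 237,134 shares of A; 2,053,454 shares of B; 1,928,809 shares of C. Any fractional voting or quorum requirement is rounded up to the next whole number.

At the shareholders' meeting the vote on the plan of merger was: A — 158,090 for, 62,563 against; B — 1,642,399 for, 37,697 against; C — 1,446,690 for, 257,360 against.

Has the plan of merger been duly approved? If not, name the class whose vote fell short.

Not approved — the B shares did not give the required vote.

A: 2/3 of 237134 = 158089.33, rounded up to 158090; 158,090 required, 158,090 in favor — approved.
B: 4/5 of 2053454 = 1642763.20, rounded up to 1642764; 1,642,764 required, 1,642,399 in favor — not approved.
C: 3/4 of 1928809 = 1446606.75, rounded up to 1446607; 1,446,607 required, 1,446,690 in favor — approved.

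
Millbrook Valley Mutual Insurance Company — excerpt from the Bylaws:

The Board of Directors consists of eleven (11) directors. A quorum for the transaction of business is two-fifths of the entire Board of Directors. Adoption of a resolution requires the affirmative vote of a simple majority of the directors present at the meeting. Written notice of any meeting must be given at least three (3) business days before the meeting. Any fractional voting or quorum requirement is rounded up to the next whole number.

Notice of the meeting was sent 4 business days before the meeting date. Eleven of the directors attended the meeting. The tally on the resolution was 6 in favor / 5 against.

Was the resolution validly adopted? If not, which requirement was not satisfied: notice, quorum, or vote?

Notice: 4 business days given; 3 required (4 ≥ 3). Satisfied.
Quorum: 11 present; quorum is 5. Satisfied.
Vote: the resolution requires a majority of the directors present (11). A majority of 11 is 6, so 6 affirmative votes are needed; 6 voted in favor. Satisfied.

Valid — all requirements satisfied.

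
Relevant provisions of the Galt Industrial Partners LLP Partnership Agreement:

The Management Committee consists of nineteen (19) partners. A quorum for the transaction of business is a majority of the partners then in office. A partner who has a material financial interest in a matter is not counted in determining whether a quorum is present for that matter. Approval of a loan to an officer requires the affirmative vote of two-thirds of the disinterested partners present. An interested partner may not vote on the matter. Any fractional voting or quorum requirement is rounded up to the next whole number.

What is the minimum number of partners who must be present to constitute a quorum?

10

A majority of 19 is 10.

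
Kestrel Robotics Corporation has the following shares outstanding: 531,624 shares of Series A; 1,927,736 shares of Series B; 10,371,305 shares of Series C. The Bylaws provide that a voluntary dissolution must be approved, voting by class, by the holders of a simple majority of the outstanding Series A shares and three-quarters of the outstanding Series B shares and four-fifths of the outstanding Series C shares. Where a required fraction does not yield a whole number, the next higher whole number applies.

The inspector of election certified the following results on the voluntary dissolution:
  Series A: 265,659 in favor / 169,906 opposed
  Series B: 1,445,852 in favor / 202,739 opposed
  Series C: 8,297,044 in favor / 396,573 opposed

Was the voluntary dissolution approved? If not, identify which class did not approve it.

Series A: a majority of 531624 is 265813; 265,813 required, 265,659 in favor — not approved.
Series B: 3/4 of 1927736 = 1445802; 1,445,802 required, 1,445,852 in favor — approved.
Series C: 4/5 of 10371305 = 8297044; 8,297,044 required, 8,297,044 in favor — approved.

Not approved — the Series A shares did not give the required vote.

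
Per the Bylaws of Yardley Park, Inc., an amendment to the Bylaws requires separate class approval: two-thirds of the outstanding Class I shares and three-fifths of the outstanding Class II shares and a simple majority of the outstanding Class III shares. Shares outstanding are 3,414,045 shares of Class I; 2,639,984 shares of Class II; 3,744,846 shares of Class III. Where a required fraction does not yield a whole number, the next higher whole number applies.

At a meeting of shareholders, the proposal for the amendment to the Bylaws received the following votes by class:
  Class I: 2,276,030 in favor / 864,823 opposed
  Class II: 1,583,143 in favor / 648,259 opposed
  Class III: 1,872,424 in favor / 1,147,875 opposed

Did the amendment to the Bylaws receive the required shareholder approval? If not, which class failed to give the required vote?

Not approved — the Class II shares did not give the required vote.

Class I: 2/3 of 3414045 = 2276030; 2,276,030 required, 2,276,030 in favor — approved.
Class II: 3/5 of 2639984 = 1583990.40, rounded up to 1583991; 1,583,991 required, 1,583,143 in favor — not approved.
Class III: a majority of 3744846 is 1872424; 1,872,424 required, 1,872,424 in favor — approved.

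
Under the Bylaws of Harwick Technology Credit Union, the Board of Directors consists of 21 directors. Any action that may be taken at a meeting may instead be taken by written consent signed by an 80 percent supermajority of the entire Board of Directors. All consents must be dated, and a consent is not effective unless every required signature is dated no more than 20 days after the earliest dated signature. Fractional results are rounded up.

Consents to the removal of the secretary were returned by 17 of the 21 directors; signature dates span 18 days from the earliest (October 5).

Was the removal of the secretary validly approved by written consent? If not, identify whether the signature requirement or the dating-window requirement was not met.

Effective — both the signature and dating-window requirements are satisfied.

Signatures required: an 80 percent supermajority of 21 — 4/5 of 21 = 16.80, rounded up to 17, so 17 needed; 17 signed. Sufficient.
Dating window: the latest signature is 18 days after the earliest; the limit is 20 days. Within the window.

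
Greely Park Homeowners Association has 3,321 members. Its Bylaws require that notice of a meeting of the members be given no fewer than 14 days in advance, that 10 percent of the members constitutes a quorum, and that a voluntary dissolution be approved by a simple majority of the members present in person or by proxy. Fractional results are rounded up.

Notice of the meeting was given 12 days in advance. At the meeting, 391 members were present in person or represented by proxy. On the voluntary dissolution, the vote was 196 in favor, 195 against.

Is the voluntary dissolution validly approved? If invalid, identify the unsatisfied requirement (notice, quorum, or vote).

Notice: 12 days given; 14 required. Not satisfied.
Quorum: 10% of 3,321 = 332.10, rounded up to 333; 391 present. Satisfied.
Vote: requires a majority of those present (391); a majority of 391 is 196, so 196 needed; 196 in favor. Satisfied.

Invalid — notice requirement not satisfied.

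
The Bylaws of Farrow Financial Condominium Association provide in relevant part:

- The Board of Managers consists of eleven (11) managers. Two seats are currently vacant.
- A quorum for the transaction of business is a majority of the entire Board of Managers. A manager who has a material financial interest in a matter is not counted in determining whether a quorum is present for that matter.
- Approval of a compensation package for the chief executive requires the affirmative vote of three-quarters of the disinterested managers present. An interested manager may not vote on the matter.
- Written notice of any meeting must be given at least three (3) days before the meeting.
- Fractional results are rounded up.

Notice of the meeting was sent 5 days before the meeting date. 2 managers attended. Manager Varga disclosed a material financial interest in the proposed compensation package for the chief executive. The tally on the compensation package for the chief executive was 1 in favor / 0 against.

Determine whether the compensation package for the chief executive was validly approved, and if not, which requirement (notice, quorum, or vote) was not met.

Invalid — quorum requirement not satisfied.

Notice: 5 days given; 3 required (5 ≥ 3). Satisfied.
Quorum: 2 present, but the 1 interested manager does not count, leaving 1. Quorum is 6. Not satisfied.
Vote: the compensation package for the chief executive requires three-fourths of the disinterested managers present (2 − 1 = 1). 3/4 of 1 = 0.75, rounded up to 1, so 1 affirmative vote is needed; 1 voted in favor. Satisfied. (Moot — without a quorum no business can be validly transacted.)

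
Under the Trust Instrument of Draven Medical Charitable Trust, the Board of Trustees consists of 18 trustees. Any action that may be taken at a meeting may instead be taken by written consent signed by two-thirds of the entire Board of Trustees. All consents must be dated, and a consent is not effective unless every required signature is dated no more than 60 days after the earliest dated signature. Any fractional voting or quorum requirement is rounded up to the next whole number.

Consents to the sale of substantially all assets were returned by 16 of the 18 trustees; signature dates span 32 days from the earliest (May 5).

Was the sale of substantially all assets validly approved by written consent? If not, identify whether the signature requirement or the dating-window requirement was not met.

Signatures required: two-thirds of 18 — 2/3 of 18 = 12, so 12 needed; 16 signed. Sufficient.
Dating window: the latest signature is 32 days after the earliest; the limit is 60 days. Within the window.

Effective — both the signature and dating-window requirements are satisfied.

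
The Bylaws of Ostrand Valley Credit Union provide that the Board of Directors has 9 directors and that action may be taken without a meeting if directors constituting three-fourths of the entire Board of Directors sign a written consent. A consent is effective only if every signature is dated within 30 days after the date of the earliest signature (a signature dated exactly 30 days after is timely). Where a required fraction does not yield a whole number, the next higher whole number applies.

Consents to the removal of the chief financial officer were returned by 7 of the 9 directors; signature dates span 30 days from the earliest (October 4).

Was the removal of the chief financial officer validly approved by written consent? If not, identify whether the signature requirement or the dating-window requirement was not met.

Signatures required: three-fourths of 9 — 3/4 of 9 = 6.75, rounded up to 7, so 7 needed; 7 signed. Sufficient.
Dating window: the latest signature is 30 days after the earliest; the limit is 30 days. Within the window.

Effective — both the signature and dating-window requirements are satisfied.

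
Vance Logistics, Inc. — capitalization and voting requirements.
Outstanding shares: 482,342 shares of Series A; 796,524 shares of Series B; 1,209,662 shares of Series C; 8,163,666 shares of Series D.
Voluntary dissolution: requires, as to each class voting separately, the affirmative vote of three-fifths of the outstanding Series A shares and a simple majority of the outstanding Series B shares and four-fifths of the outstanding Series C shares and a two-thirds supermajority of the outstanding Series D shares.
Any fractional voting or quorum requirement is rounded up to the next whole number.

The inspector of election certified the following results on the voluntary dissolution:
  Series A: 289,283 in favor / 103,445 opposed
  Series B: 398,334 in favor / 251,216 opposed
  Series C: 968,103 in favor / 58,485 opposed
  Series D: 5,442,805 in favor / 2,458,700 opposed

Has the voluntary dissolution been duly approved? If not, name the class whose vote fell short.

Series A: 3/5 of 482342 = 289405.20, rounded up to 289406; 289,406 required, 289,283 in favor — not approved.
Series B: a majority of 796524 is 398263; 398,263 required, 398,334 in favor — approved.
Series C: 4/5 of 1209662 = 967729.60, rounded up to 967730; 967,730 required, 968,103 in favor — approved.
Series D: 2/3 of 8163666 = 5442444; 5,442,444 required, 5,442,805 in favor — approved.

Not approved — the Series A shares did not give the required vote.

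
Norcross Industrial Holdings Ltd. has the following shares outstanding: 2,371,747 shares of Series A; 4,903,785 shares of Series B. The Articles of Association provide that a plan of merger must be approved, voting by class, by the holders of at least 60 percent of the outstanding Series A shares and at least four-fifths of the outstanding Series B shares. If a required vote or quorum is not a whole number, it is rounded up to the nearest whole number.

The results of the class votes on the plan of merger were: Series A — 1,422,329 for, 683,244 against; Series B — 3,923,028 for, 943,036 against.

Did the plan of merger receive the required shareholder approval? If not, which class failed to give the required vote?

Not approved — the Series A shares did not give the required vote.

Series A: 3/5 of 2371747 = 1423048.20, rounded up to 1423049; 1,423,049 required, 1,422,329 in favor — not approved.
Series B: 4/5 of 4903785 = 3923028; 3,923,028 required, 3,923,028 in favor — approved.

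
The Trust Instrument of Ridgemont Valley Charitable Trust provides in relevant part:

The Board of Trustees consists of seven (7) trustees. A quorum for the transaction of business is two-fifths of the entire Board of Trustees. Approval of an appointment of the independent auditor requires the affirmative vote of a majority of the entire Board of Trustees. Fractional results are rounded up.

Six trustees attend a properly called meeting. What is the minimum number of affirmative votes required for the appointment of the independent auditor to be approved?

The appointment of the independent auditor requires a majority of the entire Board of Trustees (7).
A majority of 7 is 4.

4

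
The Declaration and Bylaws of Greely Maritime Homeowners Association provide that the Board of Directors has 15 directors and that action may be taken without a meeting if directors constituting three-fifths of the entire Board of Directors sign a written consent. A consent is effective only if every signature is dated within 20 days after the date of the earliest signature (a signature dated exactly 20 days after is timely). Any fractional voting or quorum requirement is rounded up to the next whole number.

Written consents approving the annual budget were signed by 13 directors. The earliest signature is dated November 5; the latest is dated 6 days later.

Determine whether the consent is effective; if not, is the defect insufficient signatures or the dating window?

Signatures required: three-fifths of 15 — 3/5 of 15 = 9, so 9 needed; 13 signed. Sufficient.
Dating window: the latest signature is 6 days after the earliest; the limit is 20 days. Within the window.

Effective — both the signature and dating-window requirements are satisfied.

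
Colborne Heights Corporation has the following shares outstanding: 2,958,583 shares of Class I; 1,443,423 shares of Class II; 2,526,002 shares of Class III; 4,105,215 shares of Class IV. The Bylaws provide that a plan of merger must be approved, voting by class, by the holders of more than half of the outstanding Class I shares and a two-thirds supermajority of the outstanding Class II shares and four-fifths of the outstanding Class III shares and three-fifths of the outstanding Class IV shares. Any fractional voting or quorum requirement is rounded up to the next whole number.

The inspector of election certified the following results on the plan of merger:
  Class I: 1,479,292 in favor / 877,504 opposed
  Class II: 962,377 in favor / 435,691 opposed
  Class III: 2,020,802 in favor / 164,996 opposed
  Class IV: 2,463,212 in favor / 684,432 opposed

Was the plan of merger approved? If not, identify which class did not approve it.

Approved — every class gave the required vote.

Class I: a majority of 2958583 is 1479292; 1,479,292 required, 1,479,292 in favor — approved.
Class II: 2/3 of 1443423 = 962282; 962,282 required, 962,377 in favor — approved.
Class III: 4/5 of 2526002 = 2020801.60, rounded up to 2020802; 2,020,802 required, 2,020,802 in favor — approved.
Class IV: 3/5 of 4105215 = 2463129; 2,463,129 required, 2,463,212 in favor — approved.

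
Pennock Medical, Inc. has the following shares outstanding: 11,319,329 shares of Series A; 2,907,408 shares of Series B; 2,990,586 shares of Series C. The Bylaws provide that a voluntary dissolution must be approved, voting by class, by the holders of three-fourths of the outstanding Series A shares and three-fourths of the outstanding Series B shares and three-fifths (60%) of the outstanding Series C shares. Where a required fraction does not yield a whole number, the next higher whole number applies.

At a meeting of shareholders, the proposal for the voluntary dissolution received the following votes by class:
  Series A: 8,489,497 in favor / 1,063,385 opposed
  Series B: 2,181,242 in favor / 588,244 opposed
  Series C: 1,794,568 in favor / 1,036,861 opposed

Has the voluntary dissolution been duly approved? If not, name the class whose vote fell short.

Series A: 3/4 of 11319329 = 8489496.75, rounded up to 8489497; 8,489,497 required, 8,489,497 in favor — approved.
Series B: 3/4 of 2907408 = 2180556; 2,180,556 required, 2,181,242 in favor — approved.
Series C: 3/5 of 2990586 = 1794351.60, rounded up to 1794352; 1,794,352 required, 1,794,568 in favor — approved.

Approved — every class gave the required vote.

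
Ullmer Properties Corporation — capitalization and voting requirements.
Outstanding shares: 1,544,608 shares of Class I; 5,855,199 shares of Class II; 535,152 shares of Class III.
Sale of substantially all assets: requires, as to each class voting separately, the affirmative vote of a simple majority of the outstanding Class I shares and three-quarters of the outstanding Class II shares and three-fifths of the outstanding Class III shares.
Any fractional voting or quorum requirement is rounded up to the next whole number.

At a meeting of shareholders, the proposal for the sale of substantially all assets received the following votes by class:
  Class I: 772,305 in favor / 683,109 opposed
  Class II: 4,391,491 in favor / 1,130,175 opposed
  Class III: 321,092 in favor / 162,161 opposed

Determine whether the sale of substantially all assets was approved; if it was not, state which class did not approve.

Approved — every class gave the required vote.

Class I: a majority of 1544608 is 772305; 772,305 required, 772,305 in favor — approved.
Class II: 3/4 of 5855199 = 4391399.25, rounded up to 4391400; 4,391,400 required, 4,391,491 in favor — approved.
Class III: 3/5 of 535152 = 321091.20, rounded up to 321092; 321,092 required, 321,092 in favor — approved.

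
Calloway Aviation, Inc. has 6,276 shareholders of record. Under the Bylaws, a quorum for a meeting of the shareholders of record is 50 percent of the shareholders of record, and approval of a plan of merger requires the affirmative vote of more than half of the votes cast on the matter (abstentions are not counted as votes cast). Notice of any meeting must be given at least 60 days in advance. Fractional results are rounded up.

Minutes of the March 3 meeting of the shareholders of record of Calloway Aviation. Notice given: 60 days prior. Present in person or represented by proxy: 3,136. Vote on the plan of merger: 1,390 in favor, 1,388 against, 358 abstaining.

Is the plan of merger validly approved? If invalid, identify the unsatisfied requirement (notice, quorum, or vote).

Notice: 60 days given; 60 required. Satisfied.
Quorum: 50% of 6,276 = 3,138; 3,136 present. Not satisfied.
Vote: requires a majority of the votes cast (3,136 − 358 abstaining = 2,778); a majority of 2778 is 1390, so 1,390 needed; 1,390 in favor. Satisfied.

Invalid — quorum requirement not satisfied.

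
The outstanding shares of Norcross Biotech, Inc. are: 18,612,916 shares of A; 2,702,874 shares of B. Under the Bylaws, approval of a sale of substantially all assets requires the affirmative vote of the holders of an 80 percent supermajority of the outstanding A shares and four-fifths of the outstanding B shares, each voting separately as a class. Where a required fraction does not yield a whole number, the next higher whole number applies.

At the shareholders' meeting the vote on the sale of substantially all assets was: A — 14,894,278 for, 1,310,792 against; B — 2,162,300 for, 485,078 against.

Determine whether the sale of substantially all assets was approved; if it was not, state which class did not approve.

Approved — every class gave the required vote.

A: 4/5 of 18612916 = 14890332.80, rounded up to 14890333; 14,890,333 required, 14,894,278 in favor — approved.
B: 4/5 of 2702874 = 2162299.20, rounded up to 2162300; 2,162,300 required, 2,162,300 in favor — approved.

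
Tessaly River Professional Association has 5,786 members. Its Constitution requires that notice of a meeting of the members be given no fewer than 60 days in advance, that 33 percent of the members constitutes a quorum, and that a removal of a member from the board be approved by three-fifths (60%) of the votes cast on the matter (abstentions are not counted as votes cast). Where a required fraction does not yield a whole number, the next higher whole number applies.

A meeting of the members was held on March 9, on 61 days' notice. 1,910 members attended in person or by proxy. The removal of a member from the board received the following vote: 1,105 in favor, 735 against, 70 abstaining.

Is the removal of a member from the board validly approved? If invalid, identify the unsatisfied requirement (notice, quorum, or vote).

Notice: 61 days given; 60 required. Satisfied.
Quorum: 33% of 5,786 = 1,909.38, rounded up to 1,910; 1,910 present. Satisfied.
Vote: requires three-fifths of the votes cast (1,910 − 70 abstaining = 1,840); 3/5 of 1840 = 1104, so 1,104 needed; 1,105 in favor. Satisfied.

Valid — all requirements satisfied.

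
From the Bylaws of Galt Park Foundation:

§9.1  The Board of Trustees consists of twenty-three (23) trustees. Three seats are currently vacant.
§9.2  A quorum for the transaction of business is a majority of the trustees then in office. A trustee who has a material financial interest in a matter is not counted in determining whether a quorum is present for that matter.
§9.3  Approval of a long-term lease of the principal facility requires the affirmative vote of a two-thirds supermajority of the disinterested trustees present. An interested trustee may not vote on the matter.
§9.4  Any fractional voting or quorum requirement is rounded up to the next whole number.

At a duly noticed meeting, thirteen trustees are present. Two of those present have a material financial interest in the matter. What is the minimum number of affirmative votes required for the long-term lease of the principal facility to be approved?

8

The long-term lease of the principal facility requires two-thirds of the disinterested trustees present (13 − 2 = 11).
2/3 of 11 = 7.33, rounded up to 8.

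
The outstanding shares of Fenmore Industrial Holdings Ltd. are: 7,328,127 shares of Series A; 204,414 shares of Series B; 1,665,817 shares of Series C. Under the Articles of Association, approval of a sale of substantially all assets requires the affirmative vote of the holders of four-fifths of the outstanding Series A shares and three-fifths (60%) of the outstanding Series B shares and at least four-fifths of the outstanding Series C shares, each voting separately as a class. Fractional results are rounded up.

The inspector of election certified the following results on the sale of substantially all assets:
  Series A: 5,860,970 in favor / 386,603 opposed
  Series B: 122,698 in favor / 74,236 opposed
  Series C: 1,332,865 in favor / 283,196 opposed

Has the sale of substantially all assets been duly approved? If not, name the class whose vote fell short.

Not approved — the Series A shares did not give the required vote.

Series A: 4/5 of 7328127 = 5862501.60, rounded up to 5862502; 5,862,502 required, 5,860,970 in favor — not approved.
Series B: 3/5 of 204414 = 122648.40, rounded up to 122649; 122,649 required, 122,698 in favor — approved.
Series C: 4/5 of 1665817 = 1332653.60, rounded up to 1332654; 1,332,654 required, 1,332,865 in favor — approved.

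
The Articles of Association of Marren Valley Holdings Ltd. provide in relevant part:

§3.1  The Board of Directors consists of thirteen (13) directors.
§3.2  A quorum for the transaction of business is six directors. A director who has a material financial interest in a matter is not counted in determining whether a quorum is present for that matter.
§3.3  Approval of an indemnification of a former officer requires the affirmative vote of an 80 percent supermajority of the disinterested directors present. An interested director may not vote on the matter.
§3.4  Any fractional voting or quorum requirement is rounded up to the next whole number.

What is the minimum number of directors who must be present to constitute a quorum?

6

The quorum is fixed at 6.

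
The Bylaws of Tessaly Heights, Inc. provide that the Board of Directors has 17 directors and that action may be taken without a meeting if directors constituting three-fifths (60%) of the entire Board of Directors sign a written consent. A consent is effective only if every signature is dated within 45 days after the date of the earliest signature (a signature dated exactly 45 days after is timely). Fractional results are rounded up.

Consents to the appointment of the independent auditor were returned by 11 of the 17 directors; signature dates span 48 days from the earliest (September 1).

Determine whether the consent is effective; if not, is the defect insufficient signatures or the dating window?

Not effective — dating-window requirement not satisfied.

Signatures required: three-fifths (60%) of 17 — 3/5 of 17 = 10.20, rounded up to 11, so 11 needed; 11 signed. Sufficient.
Dating window: the latest signature is 48 days after the earliest; the limit is 45 days. Outside the window.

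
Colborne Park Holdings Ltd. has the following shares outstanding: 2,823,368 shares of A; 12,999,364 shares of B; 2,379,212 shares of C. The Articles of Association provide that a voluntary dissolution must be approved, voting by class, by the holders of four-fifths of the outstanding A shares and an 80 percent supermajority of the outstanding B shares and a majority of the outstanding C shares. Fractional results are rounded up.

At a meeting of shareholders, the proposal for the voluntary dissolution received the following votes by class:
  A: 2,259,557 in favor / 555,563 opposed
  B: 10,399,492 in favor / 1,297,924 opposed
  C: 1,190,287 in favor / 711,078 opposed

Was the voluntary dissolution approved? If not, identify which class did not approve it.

Approved — every class gave the required vote.

A: 4/5 of 2823368 = 2258694.40, rounded up to 2258695; 2,258,695 required, 2,259,557 in favor — approved.
B: 4/5 of 12999364 = 10399491.20, rounded up to 10399492; 10,399,492 required, 10,399,492 in favor — approved.
C: a majority of 2379212 is 1189607; 1,189,607 required, 1,190,287 in favor — approved.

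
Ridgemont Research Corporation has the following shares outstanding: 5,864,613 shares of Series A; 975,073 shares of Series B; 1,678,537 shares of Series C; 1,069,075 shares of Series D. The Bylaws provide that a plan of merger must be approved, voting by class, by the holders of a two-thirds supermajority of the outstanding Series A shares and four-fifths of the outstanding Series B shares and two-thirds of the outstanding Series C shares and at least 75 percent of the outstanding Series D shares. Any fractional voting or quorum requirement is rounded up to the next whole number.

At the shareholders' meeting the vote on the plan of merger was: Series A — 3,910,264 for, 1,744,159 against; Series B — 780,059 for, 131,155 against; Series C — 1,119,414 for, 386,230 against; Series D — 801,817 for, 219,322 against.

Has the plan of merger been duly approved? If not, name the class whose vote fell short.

Series A: 2/3 of 5864613 = 3909742; 3,909,742 required, 3,910,264 in favor — approved.
Series B: 4/5 of 975073 = 780058.40, rounded up to 780059; 780,059 required, 780,059 in favor — approved.
Series C: 2/3 of 1678537 = 1119024.67, rounded up to 1119025; 1,119,025 required, 1,119,414 in favor — approved.
Series D: 3/4 of 1069075 = 801806.25, rounded up to 801807; 801,807 required, 801,817 in favor — approved.

Approved — every class gave the required vote.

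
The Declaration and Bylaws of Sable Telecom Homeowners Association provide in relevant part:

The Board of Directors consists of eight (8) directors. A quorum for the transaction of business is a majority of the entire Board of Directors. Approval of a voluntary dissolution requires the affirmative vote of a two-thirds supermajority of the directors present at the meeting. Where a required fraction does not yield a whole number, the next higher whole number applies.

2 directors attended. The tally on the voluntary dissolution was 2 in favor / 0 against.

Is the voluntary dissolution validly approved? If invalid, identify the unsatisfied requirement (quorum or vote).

Quorum: 2 present; quorum is 5. Not satisfied.
Vote: the voluntary dissolution requires two-thirds of the directors present (2). 2/3 of 2 = 1.33, rounded up to 2, so 2 affirmative votes are needed; 2 voted in favor. Satisfied. (Moot — without a quorum no business can be validly transacted.)

Invalid — quorum requirement not satisfied.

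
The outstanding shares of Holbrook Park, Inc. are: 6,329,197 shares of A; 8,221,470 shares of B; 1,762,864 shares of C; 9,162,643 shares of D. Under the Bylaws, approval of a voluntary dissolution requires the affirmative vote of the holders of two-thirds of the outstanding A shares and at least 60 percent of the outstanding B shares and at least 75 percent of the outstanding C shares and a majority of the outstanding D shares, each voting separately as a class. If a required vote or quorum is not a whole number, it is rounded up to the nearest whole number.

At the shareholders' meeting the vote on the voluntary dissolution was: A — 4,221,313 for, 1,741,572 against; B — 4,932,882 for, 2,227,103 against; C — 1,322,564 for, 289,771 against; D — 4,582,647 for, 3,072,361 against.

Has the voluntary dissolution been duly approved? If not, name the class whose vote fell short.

Approved — every class gave the required vote.

A: 2/3 of 6329197 = 4219464.67, rounded up to 4219465; 4,219,465 required, 4,221,313 in favor — approved.
B: 3/5 of 8221470 = 4932882; 4,932,882 required, 4,932,882 in favor — approved.
C: 3/4 of 1762864 = 1322148; 1,322,148 required, 1,322,564 in favor — approved.
D: a majority of 9162643 is 4581322; 4,581,322 required, 4,582,647 in favor — approved.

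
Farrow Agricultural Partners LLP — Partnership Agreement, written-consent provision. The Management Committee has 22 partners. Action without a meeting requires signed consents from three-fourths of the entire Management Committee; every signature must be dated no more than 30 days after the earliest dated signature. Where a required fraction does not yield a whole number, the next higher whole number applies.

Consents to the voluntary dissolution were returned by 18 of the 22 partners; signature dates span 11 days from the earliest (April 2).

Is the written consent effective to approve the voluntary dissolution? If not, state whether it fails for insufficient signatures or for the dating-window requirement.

Signatures required: three-fourths of 22 — 3/4 of 22 = 16.50, rounded up to 17, so 17 needed; 18 signed. Sufficient.
Dating window: the latest signature is 11 days after the earliest; the limit is 30 days. Within the window.

Effective — both the signature and dating-window requirements are satisfied.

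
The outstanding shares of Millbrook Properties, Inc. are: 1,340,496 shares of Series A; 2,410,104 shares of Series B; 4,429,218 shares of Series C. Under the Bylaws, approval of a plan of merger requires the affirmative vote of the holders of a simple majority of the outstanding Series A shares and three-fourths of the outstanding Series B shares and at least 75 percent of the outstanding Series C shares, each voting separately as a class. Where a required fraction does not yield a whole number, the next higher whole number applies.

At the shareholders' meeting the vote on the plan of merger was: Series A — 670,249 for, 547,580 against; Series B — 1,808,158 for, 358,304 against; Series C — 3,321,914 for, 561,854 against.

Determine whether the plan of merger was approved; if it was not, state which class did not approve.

Approved — every class gave the required vote.

Series A: a majority of 1340496 is 670249; 670,249 required, 670,249 in favor — approved.
Series B: 3/4 of 2410104 = 1807578; 1,807,578 required, 1,808,158 in favor — approved.
Series C: 3/4 of 4429218 = 3321913.50, rounded up to 3321914; 3,321,914 required, 3,321,914 in favor — approved.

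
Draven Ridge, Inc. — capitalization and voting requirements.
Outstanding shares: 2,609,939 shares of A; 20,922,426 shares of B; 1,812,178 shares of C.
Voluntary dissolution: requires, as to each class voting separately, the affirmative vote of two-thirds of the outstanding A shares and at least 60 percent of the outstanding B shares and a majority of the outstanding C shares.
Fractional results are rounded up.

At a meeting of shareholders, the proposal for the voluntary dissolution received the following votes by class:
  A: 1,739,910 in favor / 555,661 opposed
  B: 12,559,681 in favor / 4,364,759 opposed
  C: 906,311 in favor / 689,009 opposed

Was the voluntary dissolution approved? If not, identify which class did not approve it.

Not approved — the A shares did not give the required vote.

A: 2/3 of 2609939 = 1739959.33, rounded up to 1739960; 1,739,960 required, 1,739,910 in favor — not approved.
B: 3/5 of 20922426 = 12553455.60, rounded up to 12553456; 12,553,456 required, 12,559,681 in favor — approved.
C: a majority of 1812178 is 906090; 906,090 required, 906,311 in favor — approved.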